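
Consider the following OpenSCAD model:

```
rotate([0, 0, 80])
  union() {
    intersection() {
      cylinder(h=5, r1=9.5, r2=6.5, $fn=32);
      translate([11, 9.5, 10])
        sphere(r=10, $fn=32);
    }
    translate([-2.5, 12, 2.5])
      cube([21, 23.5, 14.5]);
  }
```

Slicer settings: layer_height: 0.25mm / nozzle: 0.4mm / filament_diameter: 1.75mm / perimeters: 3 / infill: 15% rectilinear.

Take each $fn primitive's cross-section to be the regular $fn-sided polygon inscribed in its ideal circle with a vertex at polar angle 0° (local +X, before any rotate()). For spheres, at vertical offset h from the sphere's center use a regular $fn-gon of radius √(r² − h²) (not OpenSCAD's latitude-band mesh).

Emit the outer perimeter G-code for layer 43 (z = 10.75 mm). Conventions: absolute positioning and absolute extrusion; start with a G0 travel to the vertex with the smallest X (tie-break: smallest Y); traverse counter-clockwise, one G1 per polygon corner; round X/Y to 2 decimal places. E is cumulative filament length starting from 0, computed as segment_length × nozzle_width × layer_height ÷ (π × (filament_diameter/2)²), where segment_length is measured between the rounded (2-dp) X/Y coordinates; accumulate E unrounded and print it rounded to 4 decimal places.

G0 X-35.39 Y3.70 Z10.75
G1 X-12.25 Y-0.38 E0.9769
G1 X-8.61 Y20.30 E1.8499
G1 X-31.75 Y24.38 E2.8268
G1 X-35.39 Y3.70 E3.6998

At z = 10.75 mm: the cone is not intersected at this z (z outside [0, 5]); the r=10 sphere at (11, 9.5) contributes a regular 32-gon of circumradius √(10²−0.75²) = 9.972; After intersecting: at least one operand is absent at this height, so nothing remains; the 21×23.5 cube at (-2.5, 12) contributes its full rectangle; Combining (union): only the 21×23.5 cube at (-2.5, 12) is present, so the union is just that shape — 1 connected region; (rotated 80° about Z; rotation is an isometry so areas/perimeters/island counts are preserved). The outline is a single polygon with 4 vertices. Extrusion per mm of travel: 0.4 × 0.25 / (π × 0.875²) = 0.041575. Accumulating E over each segment gives final E = 3.6998.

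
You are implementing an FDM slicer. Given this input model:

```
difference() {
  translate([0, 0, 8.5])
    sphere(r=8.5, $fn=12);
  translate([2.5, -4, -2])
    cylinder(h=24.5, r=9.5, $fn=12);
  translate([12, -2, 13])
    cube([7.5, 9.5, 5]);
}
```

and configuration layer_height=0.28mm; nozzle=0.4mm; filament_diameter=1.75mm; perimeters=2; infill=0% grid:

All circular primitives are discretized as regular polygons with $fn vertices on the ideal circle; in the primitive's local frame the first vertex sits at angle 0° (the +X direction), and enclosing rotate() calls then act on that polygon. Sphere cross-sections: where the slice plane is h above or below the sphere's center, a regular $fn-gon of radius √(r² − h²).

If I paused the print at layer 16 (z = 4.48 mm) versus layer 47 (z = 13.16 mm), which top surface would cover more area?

Layer 16 (z = 4.48): the r=8.5 sphere contributes a regular 12-gon of circumradius √(8.5²−4.02²) = 7.489 (area = (12/2)·7.489²·sin(360°/12) = 168.27 mm²); the r=9.5 cylinder at (2.5, -4) gives a regular 12-gon of circumradius 9.5 (constant along its height) (area = (12/2)·9.500²·sin(360°/12) = 270.75 mm²); the cube at (12, -2) is absent (z outside [13, 18]); Taking the first minus the rest: starting from the r=8.5 sphere (168.27 mm²), the r=9.5 cylinder at (2.5, -4) partially overlaps it — only the 135.04 mm² overlap (of its 270.75 mm²) is removed, clipping the outline — area = 33.23 mm². So its area = 33.23 mm². Layer 47 (z = 13.16): the r=8.5 sphere slices to a regular 12-gon of circumradius 7.109 (√(r²−h²) with h=4.66 from center) (area = (12/2)·7.109²·sin(360°/12) = 151.60 mm²); the cylinder at (2.5, -4): section is a regular 12-gon, circumradius r=9.5 (area = (12/2)·9.500²·sin(360°/12) = 270.75 mm²); the 7.5×9.5 cube at (12, -2) contributes its full rectangle (area 71.25 mm²); After the difference (first − rest): starting from the r=8.5 sphere (151.60 mm²), the r=9.5 cylinder at (2.5, -4) partially overlaps it — only the 125.71 mm² overlap (of its 270.75 mm²) is removed, clipping the outline; the 7.5×9.5 cube at (12, -2) misses the remaining region (no effect) — area = 25.90 mm². So its area = 25.90 mm². Layer 16 is larger (33.23 vs 25.90 mm²).

layer 16 (z = 4.48 mm)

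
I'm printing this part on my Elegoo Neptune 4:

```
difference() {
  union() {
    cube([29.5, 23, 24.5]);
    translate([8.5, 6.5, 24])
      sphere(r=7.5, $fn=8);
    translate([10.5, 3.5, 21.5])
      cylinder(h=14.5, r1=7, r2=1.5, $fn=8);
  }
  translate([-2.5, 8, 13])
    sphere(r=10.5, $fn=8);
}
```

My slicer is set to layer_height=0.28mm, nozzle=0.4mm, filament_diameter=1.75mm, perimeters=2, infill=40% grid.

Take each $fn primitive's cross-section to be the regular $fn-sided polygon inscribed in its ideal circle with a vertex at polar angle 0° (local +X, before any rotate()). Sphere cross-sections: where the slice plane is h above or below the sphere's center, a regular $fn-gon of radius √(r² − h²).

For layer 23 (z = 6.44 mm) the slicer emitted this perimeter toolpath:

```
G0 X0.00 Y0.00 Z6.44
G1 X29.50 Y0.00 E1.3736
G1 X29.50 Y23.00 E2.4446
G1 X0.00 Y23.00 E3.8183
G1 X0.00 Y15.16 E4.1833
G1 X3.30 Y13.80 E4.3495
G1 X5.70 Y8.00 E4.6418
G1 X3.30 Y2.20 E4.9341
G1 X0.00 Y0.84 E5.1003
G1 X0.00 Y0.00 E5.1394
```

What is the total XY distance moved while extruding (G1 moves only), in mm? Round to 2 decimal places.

110.37 mm

Sum the Euclidean lengths of each G1 segment: total = 110.37 mm.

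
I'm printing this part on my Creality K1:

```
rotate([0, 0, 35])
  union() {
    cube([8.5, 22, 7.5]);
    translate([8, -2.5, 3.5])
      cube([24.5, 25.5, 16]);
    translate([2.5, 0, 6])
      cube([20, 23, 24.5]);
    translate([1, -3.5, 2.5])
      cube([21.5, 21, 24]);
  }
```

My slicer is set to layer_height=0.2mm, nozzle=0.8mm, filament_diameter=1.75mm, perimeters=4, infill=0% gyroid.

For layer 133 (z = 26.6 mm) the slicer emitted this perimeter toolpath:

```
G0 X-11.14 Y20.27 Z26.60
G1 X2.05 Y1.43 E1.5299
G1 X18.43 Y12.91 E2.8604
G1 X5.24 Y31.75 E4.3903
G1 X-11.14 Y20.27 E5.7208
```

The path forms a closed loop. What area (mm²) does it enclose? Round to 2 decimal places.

Apply the shoelace formula to the sequence of (X, Y) vertices; enclosed area = 460.02 mm².

460.02 mm²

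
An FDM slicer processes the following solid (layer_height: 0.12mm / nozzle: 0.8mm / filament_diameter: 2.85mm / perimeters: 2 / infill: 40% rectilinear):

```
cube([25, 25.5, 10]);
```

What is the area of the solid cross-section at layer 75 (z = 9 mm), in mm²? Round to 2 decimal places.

637.50 mm²

At z = 9 mm: the cube is present — its section is the full 25×25.5 rectangle (area 637.50 mm²). Overall, the cross-section is a single solid region. Net area = 637.50 mm².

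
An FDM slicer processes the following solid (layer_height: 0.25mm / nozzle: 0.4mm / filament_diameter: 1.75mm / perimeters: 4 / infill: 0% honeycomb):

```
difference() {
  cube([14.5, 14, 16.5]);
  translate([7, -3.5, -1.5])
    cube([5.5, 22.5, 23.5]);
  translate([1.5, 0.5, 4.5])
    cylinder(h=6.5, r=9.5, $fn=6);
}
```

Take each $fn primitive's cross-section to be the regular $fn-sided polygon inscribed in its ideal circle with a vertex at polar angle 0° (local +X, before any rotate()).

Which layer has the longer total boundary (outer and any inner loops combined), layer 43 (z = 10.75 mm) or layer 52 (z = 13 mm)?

Layer 43 (z = 10.75): the cube is present — its section is the full 14.5×14 rectangle (perimeter 57.00 mm); the 5.5×22.5 cube at (7, -3.5) contributes its full rectangle (perimeter 56.00 mm); the cylinder at (1.5, 0.5): section is a regular 6-gon, circumradius r=9.5 (perimeter = 2·6·9.500·sin(180°/6) = 57.00 mm); After the difference (first − rest): starting from the 14.5×14 cube, the 5.5×22.5 cube at (7, -3.5) partially overlaps it — only the 77.00 mm² overlap (of its 123.75 mm²) is removed, clipping the outline; the r=9.5 cylinder at (1.5, 0.5) partially overlaps it — only the 60.60 mm² overlap (of its 234.48 mm²) is removed, clipping the outline — boundary = 58.59 mm. So its perimeter = 58.59 mm. Layer 52 (z = 13): the 14.5×14 cube contributes its full rectangle (perimeter 57.00 mm); the cube at (7, -3.5) is present — its section is the full 5.5×22.5 rectangle (perimeter 56.00 mm); the cylinder at (1.5, 0.5) is not intersected at this z (z outside [4.5, 11]); Taking the first minus the rest: starting from the 14.5×14 cube, the 5.5×22.5 cube at (7, -3.5) partially overlaps it — only the 77.00 mm² overlap (of its 123.75 mm²) is removed, clipping the outline — boundary = 74.00 mm. So its perimeter = 74.00 mm. Layer 52 is larger (74.00 vs 58.59 mm).

layer 52 (z = 13 mm)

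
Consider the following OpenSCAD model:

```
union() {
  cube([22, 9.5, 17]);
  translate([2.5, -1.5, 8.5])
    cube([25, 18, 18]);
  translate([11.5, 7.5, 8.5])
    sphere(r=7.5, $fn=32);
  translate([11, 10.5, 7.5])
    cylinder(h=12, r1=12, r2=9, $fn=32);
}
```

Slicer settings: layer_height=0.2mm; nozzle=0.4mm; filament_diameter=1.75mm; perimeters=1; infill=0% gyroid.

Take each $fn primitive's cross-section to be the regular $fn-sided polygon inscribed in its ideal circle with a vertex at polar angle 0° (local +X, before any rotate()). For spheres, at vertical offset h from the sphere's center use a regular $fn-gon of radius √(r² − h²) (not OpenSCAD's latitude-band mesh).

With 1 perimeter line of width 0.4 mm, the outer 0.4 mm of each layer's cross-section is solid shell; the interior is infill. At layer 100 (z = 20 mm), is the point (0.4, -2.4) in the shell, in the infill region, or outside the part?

At z = 20 mm: the cube does not reach this height (z outside [0, 17]); the cube at (2.5, -1.5) is present — its section is the full 25×18 rectangle; the sphere at (11.5, 7.5) does not reach this height (|z−center|=11.500 > r=7.5); the cone at (11, 10.5) does not reach this height (z outside [7.5, 19.5]); Taking the union: only the 25×18 cube at (2.5, -1.5) is present, so the union is just that shape — 1 connected region. Overall, the cross-section is a single solid region. The nearest boundary edge runs (2.50, -1.50)→(27.50, -1.50); distance from the point to it = 2.28 mm. The point is not inside any of the regions above, so it lies outside the cross-section (2.28 mm from the nearest boundary).

outside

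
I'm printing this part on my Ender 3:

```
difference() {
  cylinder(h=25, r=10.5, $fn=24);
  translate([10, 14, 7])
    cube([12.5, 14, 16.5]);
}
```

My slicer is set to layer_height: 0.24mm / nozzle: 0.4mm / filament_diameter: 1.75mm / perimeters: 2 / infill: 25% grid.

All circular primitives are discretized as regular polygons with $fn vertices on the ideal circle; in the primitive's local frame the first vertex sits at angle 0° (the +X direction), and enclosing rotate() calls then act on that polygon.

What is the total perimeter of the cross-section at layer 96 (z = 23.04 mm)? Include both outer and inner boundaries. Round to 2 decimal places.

At z = 23.04 mm: the r=10.5 cylinder contributes a regular 24-gon of circumradius 10.5 (perimeter = 2·24·10.500·sin(180°/24) = 65.79 mm); the cube at (10, 14) is present — its section is the full 12.5×14 rectangle (perimeter 53.00 mm); After the difference (first − rest): starting from the r=10.5 cylinder, the 12.5×14 cube at (10, 14) misses the remaining region (no effect) — boundary = 65.79 mm. Overall, the cross-section is a single solid region. Total boundary length (outer) = 65.79 mm.

65.79 mm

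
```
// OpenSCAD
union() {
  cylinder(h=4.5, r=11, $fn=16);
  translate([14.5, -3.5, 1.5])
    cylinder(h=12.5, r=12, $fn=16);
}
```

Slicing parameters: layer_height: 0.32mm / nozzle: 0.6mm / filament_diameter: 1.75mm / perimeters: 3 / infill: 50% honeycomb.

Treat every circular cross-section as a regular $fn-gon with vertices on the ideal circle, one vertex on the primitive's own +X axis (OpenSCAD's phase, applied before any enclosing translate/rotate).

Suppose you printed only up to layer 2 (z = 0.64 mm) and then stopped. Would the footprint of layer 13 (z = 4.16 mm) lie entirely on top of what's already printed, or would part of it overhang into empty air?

part overhangs

Compare the two slices. At z = 0.64: the r=11 cylinder gives a regular 16-gon of circumradius 11 (constant along its height) (area = (16/2)·11.000²·sin(360°/16) = 370.44 mm²); the cylinder at (14.5, -3.5) does not reach this height (z outside [1.5, 14]); Combining (union): only the r=11 cylinder is present, so the union is just that shape — area = 370.44 mm². At z = 4.16: the r=11 cylinder gives a regular 16-gon of circumradius 11 (constant along its height) (area = (16/2)·11.000²·sin(360°/16) = 370.44 mm²); the cylinder at (14.5, -3.5): section is a regular 16-gon, circumradius r=12 (area = (16/2)·12.000²·sin(360°/16) = 440.85 mm²); Taking the union: the regions partially overlap — summed areas 811.29 mm² minus the doubly-counted overlap 92.19 mm² gives 719.10 mm² — area = 719.10 mm². Checking containment: at z = 4.16 the cross-section extends beyond the z = 0.64 cross-section by about 348.66 mm².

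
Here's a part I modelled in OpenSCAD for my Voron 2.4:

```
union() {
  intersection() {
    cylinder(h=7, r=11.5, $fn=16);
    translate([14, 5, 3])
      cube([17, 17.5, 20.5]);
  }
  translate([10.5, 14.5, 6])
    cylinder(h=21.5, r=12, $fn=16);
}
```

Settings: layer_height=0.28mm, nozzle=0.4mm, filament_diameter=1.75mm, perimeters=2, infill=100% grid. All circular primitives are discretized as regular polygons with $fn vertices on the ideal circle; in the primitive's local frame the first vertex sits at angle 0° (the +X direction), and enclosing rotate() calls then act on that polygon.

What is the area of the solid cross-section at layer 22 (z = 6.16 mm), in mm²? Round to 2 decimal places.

440.85 mm²

At z = 6.16 mm: the r=11.5 cylinder gives a regular 16-gon of circumradius 11.5 (constant along its height) (area = (16/2)·11.500²·sin(360°/16) = 404.88 mm²); the 17×17.5 cube at (14, 5) contributes its full rectangle (area 297.50 mm²); Taking the intersection: the 17×17.5 cube at (14, 5) does not overlap the r=11.5 cylinder (empty) — nothing remains; the cylinder at (10.5, 14.5): section is a regular 16-gon, circumradius r=12 (area = (16/2)·12.000²·sin(360°/16) = 440.85 mm²); Taking the union: only the r=12 cylinder at (10.5, 14.5) is present, so the union is just that shape — area = 440.85 mm². Overall, the cross-section is a single solid region. Net area = 440.85 mm².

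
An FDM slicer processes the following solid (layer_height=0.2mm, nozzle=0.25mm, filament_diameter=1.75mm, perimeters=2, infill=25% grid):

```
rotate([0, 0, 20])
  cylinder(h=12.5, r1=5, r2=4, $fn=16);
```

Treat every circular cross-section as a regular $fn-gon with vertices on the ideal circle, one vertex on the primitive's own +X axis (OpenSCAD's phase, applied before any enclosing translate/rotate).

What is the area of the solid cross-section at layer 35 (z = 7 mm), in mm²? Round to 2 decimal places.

60.35 mm²

At z = 7 mm: the cone (r1=5→r2=4) has section circumradius 4.440 here — a regular 16-gon (area = (16/2)·4.440²·sin(360°/16) = 60.35 mm²); (rotated 20° about Z; rotation is an isometry so areas/perimeters/island counts are preserved). Overall, the cross-section is a single solid region. Net area = 60.35 mm².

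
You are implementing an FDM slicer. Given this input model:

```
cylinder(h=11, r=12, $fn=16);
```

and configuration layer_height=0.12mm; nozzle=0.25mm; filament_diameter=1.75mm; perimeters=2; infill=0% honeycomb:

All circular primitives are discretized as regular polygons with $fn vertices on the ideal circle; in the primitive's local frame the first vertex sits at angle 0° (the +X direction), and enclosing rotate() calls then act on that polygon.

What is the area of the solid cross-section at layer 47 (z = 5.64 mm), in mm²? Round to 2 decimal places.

At z = 5.64 mm: the cylinder: section is a regular 16-gon, circumradius r=12 (area = (16/2)·12.000²·sin(360°/16) = 440.85 mm²). Overall, the cross-section is a single solid region. Net area = 440.85 mm².

440.85 mm²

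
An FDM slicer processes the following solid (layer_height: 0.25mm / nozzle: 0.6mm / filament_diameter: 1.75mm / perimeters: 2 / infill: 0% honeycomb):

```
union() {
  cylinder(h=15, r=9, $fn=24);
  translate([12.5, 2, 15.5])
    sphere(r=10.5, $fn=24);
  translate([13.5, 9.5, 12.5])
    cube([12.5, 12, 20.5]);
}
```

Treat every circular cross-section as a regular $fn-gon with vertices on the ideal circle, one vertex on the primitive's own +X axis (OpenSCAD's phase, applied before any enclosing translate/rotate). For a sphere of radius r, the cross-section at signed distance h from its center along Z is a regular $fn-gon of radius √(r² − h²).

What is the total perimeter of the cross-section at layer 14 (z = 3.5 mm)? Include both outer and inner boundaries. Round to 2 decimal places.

56.39 mm

At z = 3.5 mm: the r=9 cylinder contributes a regular 24-gon of circumradius 9 (perimeter = 2·24·9.000·sin(180°/24) = 56.39 mm); the sphere at (12.5, 2) is absent (|z−center|=12.000 > r=10.5); the cube at (13.5, 9.5) is absent (z outside [12.5, 33]); Taking the union: only the r=9 cylinder is present, so the union is just that shape — boundary = 56.39 mm. Overall, the cross-section is a single solid region. Total boundary length (outer) = 56.39 mm.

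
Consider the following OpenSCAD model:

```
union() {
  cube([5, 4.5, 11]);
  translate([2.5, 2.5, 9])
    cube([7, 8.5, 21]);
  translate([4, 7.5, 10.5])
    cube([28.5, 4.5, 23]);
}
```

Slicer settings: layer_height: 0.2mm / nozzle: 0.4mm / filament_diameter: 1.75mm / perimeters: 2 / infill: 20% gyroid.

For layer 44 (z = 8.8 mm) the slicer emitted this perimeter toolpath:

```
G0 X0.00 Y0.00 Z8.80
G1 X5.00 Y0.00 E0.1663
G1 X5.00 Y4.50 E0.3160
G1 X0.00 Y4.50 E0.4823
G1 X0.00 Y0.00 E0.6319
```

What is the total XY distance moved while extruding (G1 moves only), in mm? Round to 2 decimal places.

19.00 mm

Sum the Euclidean lengths of each G1 segment: total = 19.00 mm.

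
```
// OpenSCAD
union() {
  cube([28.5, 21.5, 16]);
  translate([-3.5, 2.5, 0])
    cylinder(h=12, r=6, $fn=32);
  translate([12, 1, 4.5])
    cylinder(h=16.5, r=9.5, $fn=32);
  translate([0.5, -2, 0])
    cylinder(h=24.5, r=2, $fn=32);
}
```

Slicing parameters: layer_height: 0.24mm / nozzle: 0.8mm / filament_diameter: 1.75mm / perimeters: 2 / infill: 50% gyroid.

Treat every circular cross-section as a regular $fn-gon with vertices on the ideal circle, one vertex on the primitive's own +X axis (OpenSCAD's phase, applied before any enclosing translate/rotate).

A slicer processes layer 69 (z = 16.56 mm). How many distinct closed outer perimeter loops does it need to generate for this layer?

At z = 16.56 mm: the cube is absent (z outside [0, 16]); the cylinder at (-3.5, 2.5) is not intersected at this z (z outside [0, 12]); the cylinder at (12, 1): section is a regular 32-gon, circumradius r=9.5; the r=2 cylinder at (0.5, -2) gives a regular 32-gon of circumradius 2 (constant along its height); Merging all regions: the 2 present regions are separate (no shared area or edge), so areas and boundary lengths simply add and each stays a separate island — 2 connected regions. The result has 2 disconnected regions.

2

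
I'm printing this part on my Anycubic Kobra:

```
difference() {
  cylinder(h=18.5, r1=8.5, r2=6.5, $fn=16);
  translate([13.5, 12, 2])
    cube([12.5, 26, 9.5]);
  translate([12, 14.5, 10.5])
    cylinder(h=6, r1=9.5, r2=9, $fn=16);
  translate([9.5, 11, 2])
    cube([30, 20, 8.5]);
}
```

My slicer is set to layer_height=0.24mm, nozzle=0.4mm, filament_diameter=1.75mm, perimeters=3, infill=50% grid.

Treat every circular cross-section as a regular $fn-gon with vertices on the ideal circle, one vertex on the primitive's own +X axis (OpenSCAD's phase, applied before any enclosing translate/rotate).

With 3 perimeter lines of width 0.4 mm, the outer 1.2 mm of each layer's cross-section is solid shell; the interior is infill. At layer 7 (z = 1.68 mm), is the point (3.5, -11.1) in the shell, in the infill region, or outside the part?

outside

At z = 1.68 mm: the cone (r1=8.5→r2=6.5) has section circumradius 8.318 here — a regular 16-gon; the cube at (13.5, 12) is absent (z outside [2, 11.5]); the cone at (12, 14.5) is not intersected at this z (z outside [10.5, 16.5]); the cube at (9.5, 11) is absent (z outside [2, 10.5]); Taking the first minus the rest: none of the subtracted shapes is present at this height, so the cone is unchanged — 1 connected region. Overall, the cross-section is a single solid region. The nearest boundary edge runs (-0.00, -8.32)→(3.18, -7.69); distance from the point to it = 3.41 mm. The point is not inside any of the regions above, so it lies outside the cross-section (3.41 mm from the nearest boundary).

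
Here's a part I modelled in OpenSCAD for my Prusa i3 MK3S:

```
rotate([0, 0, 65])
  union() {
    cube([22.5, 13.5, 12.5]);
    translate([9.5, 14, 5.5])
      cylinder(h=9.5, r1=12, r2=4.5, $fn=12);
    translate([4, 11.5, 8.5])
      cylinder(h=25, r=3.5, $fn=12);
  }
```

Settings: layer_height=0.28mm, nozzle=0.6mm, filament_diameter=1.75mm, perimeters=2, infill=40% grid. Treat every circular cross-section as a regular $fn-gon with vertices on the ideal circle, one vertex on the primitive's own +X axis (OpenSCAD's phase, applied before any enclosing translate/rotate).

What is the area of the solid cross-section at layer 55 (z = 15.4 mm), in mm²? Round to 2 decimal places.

At z = 15.4 mm: the cube is not intersected at this z (z outside [0, 12.5]); the cone at (9.5, 14) does not reach this height (z outside [5.5, 15]); the cylinder at (4, 11.5): section is a regular 12-gon, circumradius r=3.5 (area = (12/2)·3.500²·sin(360°/12) = 36.75 mm²); Taking the union: only the r=3.5 cylinder at (4, 11.5) is present, so the union is just that shape — area = 36.75 mm²; (whole slice rotated 65° about Z — lengths, areas and connectivity unchanged). Overall, the cross-section is a single solid region. Net area = 36.75 mm².

36.75 mm²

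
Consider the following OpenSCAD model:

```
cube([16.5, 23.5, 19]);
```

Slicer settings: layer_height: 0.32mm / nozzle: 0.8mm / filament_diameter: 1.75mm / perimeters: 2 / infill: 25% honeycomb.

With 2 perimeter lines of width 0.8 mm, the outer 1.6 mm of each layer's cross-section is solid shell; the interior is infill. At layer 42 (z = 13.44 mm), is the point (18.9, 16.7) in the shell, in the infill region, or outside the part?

At z = 13.44 mm: the cube (footprint 16.5×23.5) is included at this height. Overall, the cross-section is a single solid region. The nearest boundary edge runs (16.50, 0.00)→(16.50, 23.50); distance from the point to it = 2.40 mm. The point is not inside any of the regions above, so it lies outside the cross-section (2.40 mm from the nearest boundary).

outside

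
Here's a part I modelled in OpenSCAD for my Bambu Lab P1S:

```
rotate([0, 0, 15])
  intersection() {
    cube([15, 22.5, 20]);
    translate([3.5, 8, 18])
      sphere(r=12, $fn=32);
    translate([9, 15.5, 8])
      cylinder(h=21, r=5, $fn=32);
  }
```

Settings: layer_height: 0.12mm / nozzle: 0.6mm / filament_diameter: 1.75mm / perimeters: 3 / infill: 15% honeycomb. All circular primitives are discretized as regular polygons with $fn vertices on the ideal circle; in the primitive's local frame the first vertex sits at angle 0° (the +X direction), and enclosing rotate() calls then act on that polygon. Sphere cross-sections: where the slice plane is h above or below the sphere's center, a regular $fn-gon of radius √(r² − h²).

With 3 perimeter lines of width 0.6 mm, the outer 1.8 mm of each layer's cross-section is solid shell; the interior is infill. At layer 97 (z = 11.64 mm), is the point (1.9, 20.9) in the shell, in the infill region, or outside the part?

outside

At z = 11.64 mm: the cube is present — its section is the full 15×22.5 rectangle; the r=12 sphere at (3.5, 8) slices to a regular 32-gon of circumradius 10.176 (√(r²−h²) with h=6.36 from center); the cylinder at (9, 15.5): section is a regular 32-gon, circumradius r=5; Taking the intersection: the r=12 sphere at (3.5, 8) partially overlaps the 15×22.5 cube; clipping to the common part keeps 215.27 mm²; the r=5 cylinder at (9, 15.5) partially overlaps the running intersection; clipping to the common part keeps 43.19 mm² — 1 connected region; (whole slice rotated 15° about Z — lengths, areas and connectivity unchanged). Overall, the cross-section is a single solid region. Undo the 15° rotation: the query point maps to (7.245, 19.696) in the un-rotated model frame. The nearest boundary edge runs (5.49, 17.98)→(7.39, 17.40); distance from the point to it = 2.15 mm. The point is not inside any of the regions above, so it lies outside the cross-section (2.15 mm from the nearest boundary).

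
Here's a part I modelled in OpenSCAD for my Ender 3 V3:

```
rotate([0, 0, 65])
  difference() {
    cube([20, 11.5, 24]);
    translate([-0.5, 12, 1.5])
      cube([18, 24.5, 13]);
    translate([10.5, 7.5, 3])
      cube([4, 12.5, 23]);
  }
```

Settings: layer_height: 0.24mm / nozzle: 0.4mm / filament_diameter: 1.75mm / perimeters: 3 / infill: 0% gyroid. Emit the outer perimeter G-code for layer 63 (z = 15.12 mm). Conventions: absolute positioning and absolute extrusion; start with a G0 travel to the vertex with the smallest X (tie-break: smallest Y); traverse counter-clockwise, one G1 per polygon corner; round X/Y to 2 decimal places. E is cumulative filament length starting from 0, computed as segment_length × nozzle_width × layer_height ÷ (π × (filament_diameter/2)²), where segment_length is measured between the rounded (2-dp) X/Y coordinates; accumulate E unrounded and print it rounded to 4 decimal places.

G0 X-10.42 Y4.86 Z15.12
G1 X0.00 Y0.00 E0.4589
G1 X8.45 Y18.13 E1.2572
G1 X-1.97 Y22.99 E1.7161
G1 X-4.29 Y18.00 E1.9358
G1 X-0.67 Y16.31 E2.0952
G1 X-2.36 Y12.69 E2.2547
G1 X-5.99 Y14.38 E2.4145
G1 X-10.42 Y4.86 E2.8336

At z = 15.12 mm: the cube is present — its section is the full 20×11.5 rectangle; the cube at (-0.5, 12) does not reach this height (z outside [1.5, 14.5]); the cube at (10.5, 7.5) is present — its section is the full 4×12.5 rectangle; After the difference (first − rest): starting from the 20×11.5 cube, the 4×12.5 cube at (10.5, 7.5) partially overlaps it — only the 16.00 mm² overlap (of its 50.00 mm²) is removed, clipping the outline — 1 connected region; (rotated 65° about Z; rotation is an isometry so areas/perimeters/island counts are preserved). The outline is a single polygon with 8 vertices. Extrusion per mm of travel: 0.4 × 0.24 / (π × 0.875²) = 0.039912. Accumulating E over each segment gives final E = 2.8336.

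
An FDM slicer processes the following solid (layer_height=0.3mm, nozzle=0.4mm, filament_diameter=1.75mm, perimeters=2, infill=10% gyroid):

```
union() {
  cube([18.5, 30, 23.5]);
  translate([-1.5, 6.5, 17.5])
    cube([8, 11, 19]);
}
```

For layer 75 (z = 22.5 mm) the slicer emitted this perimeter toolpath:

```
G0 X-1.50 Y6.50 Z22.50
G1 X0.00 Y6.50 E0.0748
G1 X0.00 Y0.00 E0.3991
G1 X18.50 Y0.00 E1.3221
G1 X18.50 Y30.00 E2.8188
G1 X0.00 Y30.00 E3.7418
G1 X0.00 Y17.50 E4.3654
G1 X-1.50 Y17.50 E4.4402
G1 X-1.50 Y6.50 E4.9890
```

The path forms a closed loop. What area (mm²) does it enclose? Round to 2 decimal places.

571.50 mm²

Apply the shoelace formula to the sequence of (X, Y) vertices; enclosed area = 571.50 mm².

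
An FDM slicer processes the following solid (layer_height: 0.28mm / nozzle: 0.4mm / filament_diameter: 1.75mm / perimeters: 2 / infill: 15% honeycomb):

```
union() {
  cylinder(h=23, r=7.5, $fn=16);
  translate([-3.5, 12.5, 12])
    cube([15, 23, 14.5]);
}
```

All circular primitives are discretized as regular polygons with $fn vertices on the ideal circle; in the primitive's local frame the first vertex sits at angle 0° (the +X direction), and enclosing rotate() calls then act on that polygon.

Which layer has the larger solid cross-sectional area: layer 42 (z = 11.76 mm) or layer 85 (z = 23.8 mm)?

layer 85 (z = 23.8 mm)

Layer 42 (z = 11.76): the r=7.5 cylinder gives a regular 16-gon of circumradius 7.5 (constant along its height) (area = (16/2)·7.500²·sin(360°/16) = 172.21 mm²); the cube at (-3.5, 12.5) does not reach this height (z outside [12, 26.5]); Merging all regions: only the r=7.5 cylinder is present, so the union is just that shape — area = 172.21 mm². So its area = 172.21 mm². Layer 85 (z = 23.8): the cylinder is absent (z outside [0, 23]); the cube at (-3.5, 12.5) is present — its section is the full 15×23 rectangle (area 345.00 mm²); Combining (union): only the 15×23 cube at (-3.5, 12.5) is present, so the union is just that shape — area = 345.00 mm². So its area = 345.00 mm². Layer 85 is larger (345.00 vs 172.21 mm²).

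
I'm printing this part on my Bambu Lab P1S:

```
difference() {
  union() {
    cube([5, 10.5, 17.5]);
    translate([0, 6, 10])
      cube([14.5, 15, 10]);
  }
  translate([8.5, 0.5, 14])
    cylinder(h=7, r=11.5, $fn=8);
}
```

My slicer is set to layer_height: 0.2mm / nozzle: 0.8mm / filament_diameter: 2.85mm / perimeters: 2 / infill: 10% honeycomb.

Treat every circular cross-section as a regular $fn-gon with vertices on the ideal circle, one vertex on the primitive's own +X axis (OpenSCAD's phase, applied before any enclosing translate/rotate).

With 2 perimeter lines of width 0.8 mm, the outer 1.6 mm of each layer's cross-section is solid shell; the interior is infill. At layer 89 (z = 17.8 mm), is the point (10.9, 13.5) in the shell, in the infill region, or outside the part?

At z = 17.8 mm: the cube does not reach this height (z outside [0, 17.5]); the cube at (0, 6) (footprint 14.5×15) is included at this height; Taking the union: only the 14.5×15 cube at (0, 6) is present, so the union is just that shape — 1 connected region; the r=11.5 cylinder at (8.5, 0.5) contributes a regular 8-gon of circumradius 11.5; Subtracting the remaining from the first: starting from the result so far, the r=11.5 cylinder at (8.5, 0.5) partially overlaps it — only the 64.45 mm² overlap (of its 374.06 mm²) is removed, clipping the outline — 1 connected region. Overall, the cross-section is a single solid region. The nearest boundary edge runs (14.50, 9.51)→(8.50, 12.00); distance from the point to it = 2.30 mm. The point is inside the cross-section and 2.30 mm from the nearest boundary — more than the 1.6 mm shell width (2 × 0.8), so it's in the infill interior.

infill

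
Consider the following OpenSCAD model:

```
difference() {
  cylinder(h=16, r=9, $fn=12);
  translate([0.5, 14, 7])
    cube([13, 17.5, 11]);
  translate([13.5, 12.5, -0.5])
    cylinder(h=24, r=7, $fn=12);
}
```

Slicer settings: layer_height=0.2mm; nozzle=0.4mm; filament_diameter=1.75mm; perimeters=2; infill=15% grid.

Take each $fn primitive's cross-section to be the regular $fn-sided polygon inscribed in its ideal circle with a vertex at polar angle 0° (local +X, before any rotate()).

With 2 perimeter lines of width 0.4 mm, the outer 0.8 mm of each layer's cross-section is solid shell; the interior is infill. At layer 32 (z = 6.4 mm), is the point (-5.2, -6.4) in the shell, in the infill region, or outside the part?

shell

At z = 6.4 mm: the r=9 cylinder contributes a regular 12-gon of circumradius 9; the cube at (0.5, 14) is not intersected at this z (z outside [7, 18]); the r=7 cylinder at (13.5, 12.5) gives a regular 12-gon of circumradius 7 (constant along its height); Taking the first minus the rest: starting from the r=9 cylinder, the r=7 cylinder at (13.5, 12.5) misses the remaining region (no effect) — 1 connected region. Overall, the cross-section is a single solid region. The nearest boundary edge runs (-4.50, -7.79)→(-7.79, -4.50); distance from the point to it = 0.49 mm. The point is inside the cross-section, 0.49 mm from the nearest boundary — within the 0.8 mm shell band (2 × 0.4).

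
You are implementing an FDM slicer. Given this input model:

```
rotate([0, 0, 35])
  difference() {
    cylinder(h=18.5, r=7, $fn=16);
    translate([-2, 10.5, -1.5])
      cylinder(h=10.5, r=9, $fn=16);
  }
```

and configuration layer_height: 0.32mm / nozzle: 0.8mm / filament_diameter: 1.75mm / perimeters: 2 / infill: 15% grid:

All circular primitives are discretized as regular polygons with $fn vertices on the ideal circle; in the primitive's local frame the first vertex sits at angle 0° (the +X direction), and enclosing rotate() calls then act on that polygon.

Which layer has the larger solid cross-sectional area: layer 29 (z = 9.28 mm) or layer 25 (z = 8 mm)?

layer 29 (z = 9.28 mm)

Layer 29 (z = 9.28): the cylinder: section is a regular 16-gon, circumradius r=7 (area = (16/2)·7.000²·sin(360°/16) = 150.01 mm²); the cylinder at (-2, 10.5) does not reach this height (z outside [-1.5, 9]); Subtracting the remaining from the first: none of the subtracted shapes is present at this height, so the r=7 cylinder is unchanged — area = 150.01 mm²; (rotated 35° about Z; rotation is an isometry so areas/perimeters/island counts are preserved). So its area = 150.01 mm². Layer 25 (z = 8): the cylinder: section is a regular 16-gon, circumradius r=7 (area = (16/2)·7.000²·sin(360°/16) = 150.01 mm²); the cylinder at (-2, 10.5): section is a regular 16-gon, circumradius r=9 (area = (16/2)·9.000²·sin(360°/16) = 247.98 mm²); After the difference (first − rest): starting from the r=7 cylinder (150.01 mm²), the r=9 cylinder at (-2, 10.5) partially overlaps it — only the 40.62 mm² overlap (of its 247.98 mm²) is removed, clipping the outline — area = 109.40 mm²; (rotated 35° about Z; rotation is an isometry so areas/perimeters/island counts are preserved). So its area = 109.40 mm². Layer 29 is larger (150.01 vs 109.40 mm²).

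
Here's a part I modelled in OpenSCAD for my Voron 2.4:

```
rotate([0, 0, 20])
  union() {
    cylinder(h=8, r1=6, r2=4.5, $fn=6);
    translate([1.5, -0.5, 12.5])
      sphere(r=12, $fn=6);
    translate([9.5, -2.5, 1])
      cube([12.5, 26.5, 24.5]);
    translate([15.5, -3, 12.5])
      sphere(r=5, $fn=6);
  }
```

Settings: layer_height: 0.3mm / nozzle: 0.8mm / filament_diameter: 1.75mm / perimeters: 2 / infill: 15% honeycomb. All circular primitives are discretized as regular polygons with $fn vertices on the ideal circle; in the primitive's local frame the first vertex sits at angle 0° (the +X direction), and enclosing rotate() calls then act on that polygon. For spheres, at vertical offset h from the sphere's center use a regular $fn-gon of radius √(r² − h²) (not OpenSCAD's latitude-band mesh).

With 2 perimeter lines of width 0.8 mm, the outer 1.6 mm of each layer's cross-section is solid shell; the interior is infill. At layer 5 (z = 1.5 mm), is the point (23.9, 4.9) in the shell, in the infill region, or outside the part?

At z = 1.5 mm: the cone contributes a regular 6-gon of circumradius 5.719 (interpolated between r1=6 and r2=4.5 at t=0.188); the r=12 sphere at (1.5, -0.5) slices to a regular 6-gon of circumradius 4.796 (√(r²−h²) with h=11 from center); the cube at (9.5, -2.5) is present — its section is the full 12.5×26.5 rectangle; the sphere at (15.5, -3) does not reach this height (|z−center|=11.000 > r=5); Combining (union): the regions partially overlap (shared area 54.82 mm²), so overlapping operands fuse into one piece — 2 connected regions; (whole slice rotated 20° about Z — lengths, areas and connectivity unchanged). Overall, the cross-section has 2 separate islands. Undo the 20° rotation: the query point maps to (24.135, -3.570) in the un-rotated model frame. The nearest boundary edge runs (22.00, -2.50)→(9.50, -2.50); distance from the point to it = 2.39 mm. The point is not inside any of the regions above, so it lies outside the cross-section (2.39 mm from the nearest boundary).

outside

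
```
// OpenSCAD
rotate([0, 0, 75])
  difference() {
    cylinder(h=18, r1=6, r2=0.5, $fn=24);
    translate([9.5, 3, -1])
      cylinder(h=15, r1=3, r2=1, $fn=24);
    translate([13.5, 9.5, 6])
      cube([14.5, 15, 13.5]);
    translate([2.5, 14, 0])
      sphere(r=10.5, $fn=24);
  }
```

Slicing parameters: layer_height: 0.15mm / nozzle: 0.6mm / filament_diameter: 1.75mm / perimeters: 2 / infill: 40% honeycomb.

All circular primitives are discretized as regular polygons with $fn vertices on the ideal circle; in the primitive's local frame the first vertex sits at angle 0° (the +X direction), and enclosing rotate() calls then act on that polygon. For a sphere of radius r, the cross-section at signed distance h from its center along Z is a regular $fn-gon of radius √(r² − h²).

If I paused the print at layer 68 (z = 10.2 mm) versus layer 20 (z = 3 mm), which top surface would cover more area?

layer 20 (z = 3 mm)

Layer 68 (z = 10.2): the cone: at t=0.567 of its height the radius interpolates to r₁+(r₂−r₁)t = 2.883, giving a regular 24-gon of that circumradius (area = (24/2)·2.883²·sin(360°/24) = 25.82 mm²); the cone at (9.5, 3) (r1=3→r2=1) has section circumradius 1.507 here — a regular 24-gon (area = (24/2)·1.507²·sin(360°/24) = 7.05 mm²); the 14.5×15 cube at (13.5, 9.5) contributes its full rectangle (area 217.50 mm²); the r=10.5 sphere at (2.5, 14) contributes a regular 24-gon of circumradius √(10.5²−10.2²) = 2.492 (area = (24/2)·2.492²·sin(360°/24) = 19.29 mm²); Subtracting the remaining from the first: starting from the cone (25.82 mm²), the cone at (9.5, 3) misses the remaining region (no effect); the 14.5×15 cube at (13.5, 9.5) misses the remaining region (no effect); the r=10.5 sphere at (2.5, 14) misses the remaining region (no effect) — area = 25.82 mm²; (whole slice rotated 75° about Z — lengths, areas and connectivity unchanged). So its area = 25.82 mm². Layer 20 (z = 3): the cone contributes a regular 24-gon of circumradius 5.083 (interpolated between r1=6 and r2=0.5 at t=0.167) (area = (24/2)·5.083²·sin(360°/24) = 80.26 mm²); the cone at (9.5, 3) (r1=3→r2=1) has section circumradius 2.467 here — a regular 24-gon (area = (24/2)·2.467²·sin(360°/24) = 18.90 mm²); the cube at (13.5, 9.5) is absent (z outside [6, 19.5]); the r=10.5 sphere at (2.5, 14) contributes a regular 24-gon of circumradius √(10.5²−3²) = 10.062 (area = (24/2)·10.062²·sin(360°/24) = 314.47 mm²); Taking the first minus the rest: starting from the cone (80.26 mm²), the cone at (9.5, 3) misses the remaining region (no effect); the r=10.5 sphere at (2.5, 14) partially overlaps it — only the 2.63 mm² overlap (of its 314.47 mm²) is removed, clipping the outline — area = 77.63 mm²; (rotated 75° about Z; rotation is an isometry so areas/perimeters/island counts are preserved). So its area = 77.63 mm². Layer 20 is larger (77.63 vs 25.82 mm²).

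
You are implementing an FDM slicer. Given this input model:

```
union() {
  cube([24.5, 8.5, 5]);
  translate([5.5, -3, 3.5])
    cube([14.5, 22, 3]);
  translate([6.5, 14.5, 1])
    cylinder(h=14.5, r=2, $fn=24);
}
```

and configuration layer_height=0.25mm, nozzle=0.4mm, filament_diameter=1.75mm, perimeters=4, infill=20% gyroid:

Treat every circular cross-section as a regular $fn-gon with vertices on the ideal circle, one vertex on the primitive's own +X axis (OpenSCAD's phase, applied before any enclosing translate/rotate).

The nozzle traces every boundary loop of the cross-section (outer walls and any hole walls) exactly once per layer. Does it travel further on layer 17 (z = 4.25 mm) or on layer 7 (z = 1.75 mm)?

layer 17 (z = 4.25 mm)

Layer 17 (z = 4.25): the cube (footprint 24.5×8.5) is included at this height (perimeter 66.00 mm); the cube at (5.5, -3) is present — its section is the full 14.5×22 rectangle (perimeter 73.00 mm); the r=2 cylinder at (6.5, 14.5) contributes a regular 24-gon of circumradius 2 (perimeter = 2·24·2.000·sin(180°/24) = 12.53 mm); Merging all regions: the regions partially overlap (shared area 133.26 mm²), so the edge portions inside another operand are dropped and the merged outline is re-measured after clipping — boundary = 93.71 mm. So its perimeter = 93.71 mm. Layer 7 (z = 1.75): the cube (footprint 24.5×8.5) is included at this height (perimeter 66.00 mm); the cube at (5.5, -3) does not reach this height (z outside [3.5, 6.5]); the cylinder at (6.5, 14.5): section is a regular 24-gon, circumradius r=2 (perimeter = 2·24·2.000·sin(180°/24) = 12.53 mm); Merging all regions: the 2 present regions are separate (no shared area or edge), so areas and boundary lengths simply add and each stays a separate island — boundary = 78.53 mm. So its perimeter = 78.53 mm. Layer 17 is larger (93.71 vs 78.53 mm).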